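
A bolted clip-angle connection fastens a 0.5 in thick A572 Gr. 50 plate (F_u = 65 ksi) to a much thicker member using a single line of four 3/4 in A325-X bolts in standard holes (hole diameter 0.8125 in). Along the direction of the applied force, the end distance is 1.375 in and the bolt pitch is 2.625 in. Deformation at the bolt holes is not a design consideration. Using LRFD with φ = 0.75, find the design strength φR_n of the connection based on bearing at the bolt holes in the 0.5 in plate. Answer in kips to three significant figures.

Per bolt r_n = 1.5 l_c t F_u ≤ 3.0 d t F_u; upper limit = 3.0 × 0.75 × 0.5 × 65 = 73.12 kips.
Edge bolt: l_c = 1.375 − 0.8125/2 = 0.9688 in → 1.5 × 0.9688 × 0.5 × 65 = 47.23 → r_n = 47.23 kips.
Interior bolts: l_c = 2.625 − 0.8125 = 1.812 in → 1.5 × 1.812 × 0.5 × 65 = 88.36 → r_n = 73.12 kips.
R_n = 1 × 47.23 + 3 × 73.12 = 266.6 kips.
Design strength φR_n = 0.75 × 266.6 = 200 kips.

200 kips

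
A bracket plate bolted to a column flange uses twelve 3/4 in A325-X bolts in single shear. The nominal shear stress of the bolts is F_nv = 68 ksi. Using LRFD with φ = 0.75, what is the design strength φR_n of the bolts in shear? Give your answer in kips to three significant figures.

270 kips

A_b = π × 0.75² / 4 = 0.4418 in².
R_n = F_nv · A_b · n · n_s = 68 × 0.4418 × 12 × 1 = 360.5 kips.
Design strength φR_n = 0.75 × 360.5 = 270 kips.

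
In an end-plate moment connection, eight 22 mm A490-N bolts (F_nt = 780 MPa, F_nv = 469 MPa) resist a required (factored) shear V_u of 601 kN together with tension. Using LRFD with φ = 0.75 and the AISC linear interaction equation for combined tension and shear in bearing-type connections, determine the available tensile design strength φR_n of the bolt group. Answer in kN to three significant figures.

1310 kN

A_b = π·22²/4 = 380.1 mm²; f_rv = 601 × 1000 / (8 × 380.1) = 197.6 MPa.
F'_nt = 1.3 F_nt − (F_nt / φF_nv) f_rv = 1.3·780 − (780/(0.75·469))·197.6 = 575.8 MPa, capped at F_nt → F'_nt = 575.8 MPa.
R_n = F'_nt · A_b · n = 575.8 × 380.1 × 8 / 1000 = 1751 kN.
Design strength φR_n = 0.75 × 1751 = 1310 kN.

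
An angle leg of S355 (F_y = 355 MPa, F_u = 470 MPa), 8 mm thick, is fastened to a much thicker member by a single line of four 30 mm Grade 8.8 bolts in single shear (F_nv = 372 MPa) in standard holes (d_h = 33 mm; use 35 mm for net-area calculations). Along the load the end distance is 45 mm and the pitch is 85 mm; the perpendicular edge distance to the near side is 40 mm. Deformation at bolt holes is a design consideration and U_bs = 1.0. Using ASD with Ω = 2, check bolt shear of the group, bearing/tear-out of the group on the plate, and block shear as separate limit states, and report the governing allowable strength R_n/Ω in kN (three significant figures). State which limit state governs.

Bolt shear: A_b = π·30²/4 = 706.9 mm²; R_n = 372 × 706.9 × 4 × 1 / 1000 = 1052 kN → 1052 / 2 = 526 kN.
Bearing: edge l_c = 28.5, r_n = 128.6 kN; interior l_c = 52, r_n = 234.6 kN; R_n = 128.6 + 3·234.6 = 832.5 kN → 416 kN.
Block shear: A_gv = 2400, A_nv = 1420, A_nt = 180 mm²; R_n = min(0.6F_uA_nv, 0.6F_yA_gv) + U_bs·F_u·A_nt = 485 kN → 243 kN.
Block shear governs: 243 kN.

243 kN (block shear governs)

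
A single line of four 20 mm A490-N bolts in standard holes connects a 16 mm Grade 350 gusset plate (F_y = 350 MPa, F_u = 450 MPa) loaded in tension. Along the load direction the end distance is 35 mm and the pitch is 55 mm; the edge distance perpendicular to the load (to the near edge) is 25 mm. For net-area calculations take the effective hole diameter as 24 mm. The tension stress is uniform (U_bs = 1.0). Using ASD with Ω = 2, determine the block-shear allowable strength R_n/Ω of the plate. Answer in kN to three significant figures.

297 kN

Shear plane L_v = 35 + 3·55 = 200 mm; A_gv = 200 × 16 = 3200 mm².
A_nv = (200 − 3.5·24) × 16 = 1856 mm².
A_nt = (25 − 0.5·24) × 16 = 208 mm².
0.6 F_u A_nv = 501.1 kN; 0.6 F_y A_gv = 672 kN → shear rupture governs the shear term.
R_n = 501.1 + 1.0 × 450 × 208 / 1000 = 594.7 kN.
Allowable strength R_n/Ω = 594.7 / 2 = 297 kN.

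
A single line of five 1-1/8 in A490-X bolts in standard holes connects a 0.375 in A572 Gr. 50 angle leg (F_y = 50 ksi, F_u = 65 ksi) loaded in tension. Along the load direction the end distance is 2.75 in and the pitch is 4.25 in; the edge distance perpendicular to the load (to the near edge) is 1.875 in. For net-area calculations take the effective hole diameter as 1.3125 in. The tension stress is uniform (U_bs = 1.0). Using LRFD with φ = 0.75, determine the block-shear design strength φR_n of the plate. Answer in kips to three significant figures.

Shear plane L_v = 2.75 + 4·4.25 = 19.75 in; A_gv = 19.75 × 0.375 = 7.406 in².
A_nv = (19.75 − 4.5·1.3125) × 0.375 = 5.191 in².
A_nt = (1.875 − 0.5·1.3125) × 0.375 = 0.457 in².
0.6 F_u A_nv = 202.5 kips; 0.6 F_y A_gv = 222.2 kips → shear rupture governs the shear term.
R_n = 202.5 + 1.0 × 65 × 0.457 = 232.2 kips.
Design strength φR_n = 0.75 × 232.2 = 174 kips.

174 kips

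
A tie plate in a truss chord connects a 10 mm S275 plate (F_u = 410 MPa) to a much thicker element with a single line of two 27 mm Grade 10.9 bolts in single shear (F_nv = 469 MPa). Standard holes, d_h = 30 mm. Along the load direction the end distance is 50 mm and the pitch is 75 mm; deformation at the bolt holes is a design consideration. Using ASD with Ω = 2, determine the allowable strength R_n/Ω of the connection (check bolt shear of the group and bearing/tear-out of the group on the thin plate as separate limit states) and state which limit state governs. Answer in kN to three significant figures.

197 kN (bearing governs)

Bolt shear: A_b = π·27²/4 = 572.6 mm²; R_n = 469 × 572.6 × 2 × 1 / 1000 = 537.1 kN → 537.1 / 2 = 269 kN.
Bearing (1.2 l_c t F_u ≤ 2.4 d t F_u): upper limit = 2.4·27·10·410 / 1000 = 265.7 kN.
  Edge l_c = 50 − 30/2 = 35 → r_n = 172.2 kN; interior l_c = 75 − 30 = 45 → r_n = 221.4 kN.
  R_n,bearing = 1·172.2 + 1·221.4 = 393.6 kN → 393.6 / 2 = 197 kN.
Bearing governs: 197 kN.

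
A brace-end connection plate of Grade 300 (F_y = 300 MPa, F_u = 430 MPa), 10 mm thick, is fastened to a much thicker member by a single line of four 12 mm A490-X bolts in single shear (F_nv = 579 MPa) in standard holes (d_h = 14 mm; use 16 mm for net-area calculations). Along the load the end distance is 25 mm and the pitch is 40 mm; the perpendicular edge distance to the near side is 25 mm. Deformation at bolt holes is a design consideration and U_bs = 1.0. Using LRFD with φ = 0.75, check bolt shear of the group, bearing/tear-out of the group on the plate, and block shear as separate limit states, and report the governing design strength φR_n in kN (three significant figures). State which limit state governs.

Bolt shear: A_b = π·12²/4 = 113.1 mm²; R_n = 579 × 113.1 × 4 × 1 / 1000 = 261.9 kN → 0.75 × 261.9 = 196 kN.
Bearing: edge l_c = 18, r_n = 92.88 kN; interior l_c = 26, r_n = 123.8 kN; R_n = 92.88 + 3·123.8 = 464.4 kN → 348 kN.
Block shear: A_gv = 1450, A_nv = 890, A_nt = 170 mm²; R_n = min(0.6F_uA_nv, 0.6F_yA_gv) + U_bs·F_u·A_nt = 302.7 kN → 227 kN.
Bolt shear governs: 196 kN.

196 kN (bolt shear governs)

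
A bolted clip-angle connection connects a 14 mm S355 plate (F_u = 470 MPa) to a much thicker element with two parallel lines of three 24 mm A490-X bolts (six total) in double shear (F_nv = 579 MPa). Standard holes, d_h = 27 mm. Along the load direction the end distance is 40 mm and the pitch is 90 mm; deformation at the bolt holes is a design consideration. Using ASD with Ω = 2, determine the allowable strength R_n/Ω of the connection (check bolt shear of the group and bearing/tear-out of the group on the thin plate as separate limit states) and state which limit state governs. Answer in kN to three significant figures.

Bolt shear: A_b = π·24²/4 = 452.4 mm²; R_n = 579 × 452.4 × 6 × 2 / 1000 = 3143 kN → 3143 / 2 = 1570 kN.
Bearing (1.2 l_c t F_u ≤ 2.4 d t F_u): upper limit = 2.4·24·14·470 / 1000 = 379 kN.
  Edge l_c = 40 − 27/2 = 26.5 → r_n = 209.2 kN; interior l_c = 90 − 27 = 63 → r_n = 379 kN.
  R_n,bearing = 2·209.2 + 4·379 = 1935 kN → 1935 / 2 = 967 kN.
Bearing governs: 967 kN.

967 kN (bearing governs)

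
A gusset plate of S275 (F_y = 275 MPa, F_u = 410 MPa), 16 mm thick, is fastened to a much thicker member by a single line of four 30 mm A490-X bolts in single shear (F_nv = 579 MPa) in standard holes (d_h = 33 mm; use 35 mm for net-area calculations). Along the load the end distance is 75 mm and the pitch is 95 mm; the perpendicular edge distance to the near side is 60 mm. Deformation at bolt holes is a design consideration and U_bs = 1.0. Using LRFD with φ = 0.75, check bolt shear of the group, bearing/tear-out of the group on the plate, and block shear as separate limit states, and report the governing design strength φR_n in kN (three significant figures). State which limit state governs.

Bolt shear: A_b = π·30²/4 = 706.9 mm²; R_n = 579 × 706.9 × 4 × 1 / 1000 = 1637 kN → 0.75 × 1637 = 1230 kN.
Bearing: edge l_c = 58.5, r_n = 460.5 kN; interior l_c = 62, r_n = 472.3 kN; R_n = 460.5 + 3·472.3 = 1877 kN → 1410 kN.
Block shear: A_gv = 5760, A_nv = 3800, A_nt = 680 mm²; R_n = min(0.6F_uA_nv, 0.6F_yA_gv) + U_bs·F_u·A_nt = 1214 kN → 910 kN.
Block shear governs: 910 kN.

910 kN (block shear governs)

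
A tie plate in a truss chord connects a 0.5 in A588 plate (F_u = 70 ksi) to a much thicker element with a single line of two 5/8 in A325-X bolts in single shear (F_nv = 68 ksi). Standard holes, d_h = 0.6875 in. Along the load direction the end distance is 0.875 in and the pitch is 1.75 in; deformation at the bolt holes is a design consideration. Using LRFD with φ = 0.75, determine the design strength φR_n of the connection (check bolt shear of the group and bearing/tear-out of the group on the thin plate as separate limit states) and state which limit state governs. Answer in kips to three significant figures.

Bolt shear: A_b = π·0.625²/4 = 0.3068 in²; R_n = 68 × 0.3068 × 2 × 1 = 41.72 kips → 0.75 × 41.72 = 31.3 kips.
Bearing (1.2 l_c t F_u ≤ 2.4 d t F_u): upper limit = 2.4·0.625·0.5·70 = 52.5 kips.
  Edge l_c = 0.875 − 0.6875/2 = 0.5312 → r_n = 22.31 kips; interior l_c = 1.75 − 0.6875 = 1.062 → r_n = 44.62 kips.
  R_n,bearing = 1·22.31 + 1·44.62 = 66.94 kips → 0.75 × 66.94 = 50.2 kips.
Bolt shear governs: 31.3 kips.

31.3 kips (bolt shear governs)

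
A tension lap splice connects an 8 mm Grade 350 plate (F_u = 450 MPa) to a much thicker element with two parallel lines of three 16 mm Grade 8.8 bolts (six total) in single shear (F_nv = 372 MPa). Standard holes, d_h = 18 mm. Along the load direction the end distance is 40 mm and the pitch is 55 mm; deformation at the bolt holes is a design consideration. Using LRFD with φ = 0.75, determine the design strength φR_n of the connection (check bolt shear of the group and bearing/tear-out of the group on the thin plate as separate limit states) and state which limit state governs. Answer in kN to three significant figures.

337 kN (bolt shear governs)

Bolt shear: A_b = π·16²/4 = 201.1 mm²; R_n = 372 × 201.1 × 6 × 1 / 1000 = 448.8 kN → 0.75 × 448.8 = 337 kN.
Bearing (1.2 l_c t F_u ≤ 2.4 d t F_u): upper limit = 2.4·16·8·450 / 1000 = 138.2 kN.
  Edge l_c = 40 − 18/2 = 31 → r_n = 133.9 kN; interior l_c = 55 − 18 = 37 → r_n = 138.2 kN.
  R_n,bearing = 2·133.9 + 4·138.2 = 820.8 kN → 0.75 × 820.8 = 616 kN.
Bolt shear governs: 337 kN.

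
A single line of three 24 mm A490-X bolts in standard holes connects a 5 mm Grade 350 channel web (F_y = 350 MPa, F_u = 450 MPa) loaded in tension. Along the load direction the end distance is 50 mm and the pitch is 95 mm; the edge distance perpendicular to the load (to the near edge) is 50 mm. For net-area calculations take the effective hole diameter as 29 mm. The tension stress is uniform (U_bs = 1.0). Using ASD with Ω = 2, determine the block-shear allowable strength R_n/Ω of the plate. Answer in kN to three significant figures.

153 kN

Shear plane L_v = 50 + 2·95 = 240 mm; A_gv = 240 × 5 = 1200 mm².
A_nv = (240 − 2.5·29) × 5 = 837.5 mm².
A_nt = (50 − 0.5·29) × 5 = 177.5 mm².
0.6 F_u A_nv = 226.1 kN; 0.6 F_y A_gv = 252 kN → shear rupture governs the shear term.
R_n = 226.1 + 1.0 × 450 × 177.5 / 1000 = 306 kN.
Allowable strength R_n/Ω = 306 / 2 = 153 kN.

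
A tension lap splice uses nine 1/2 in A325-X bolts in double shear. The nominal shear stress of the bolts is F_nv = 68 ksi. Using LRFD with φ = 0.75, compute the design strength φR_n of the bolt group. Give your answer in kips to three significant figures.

A_b = π × 0.5² / 4 = 0.1963 in².
R_n = F_nv · A_b · n · n_s = 68 × 0.1963 × 9 × 2 = 240.3 kips.
Design strength φR_n = 0.75 × 240.3 = 180 kips.

180 kips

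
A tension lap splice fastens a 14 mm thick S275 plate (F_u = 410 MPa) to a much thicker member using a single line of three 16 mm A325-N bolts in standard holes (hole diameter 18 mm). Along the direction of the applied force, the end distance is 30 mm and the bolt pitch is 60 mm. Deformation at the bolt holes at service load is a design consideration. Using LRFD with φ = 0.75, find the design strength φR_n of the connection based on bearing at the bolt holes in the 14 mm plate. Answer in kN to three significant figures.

439 kN

Per bolt r_n = 1.2 l_c t F_u ≤ 2.4 d t F_u; upper limit = 2.4 × 16 × 14 × 410 / 1000 = 220.4 kN.
Edge bolt: l_c = 30 − 18/2 = 21 mm → 1.2 × 21 × 14 × 410 / 1000 = 144.6 → r_n = 144.6 kN.
Interior bolts: l_c = 60 − 18 = 42 mm → 1.2 × 42 × 14 × 410 / 1000 = 289.3 → r_n = 220.4 kN.
R_n = 1 × 144.6 + 2 × 220.4 = 585.5 kN.
Design strength φR_n = 0.75 × 585.5 = 439 kN.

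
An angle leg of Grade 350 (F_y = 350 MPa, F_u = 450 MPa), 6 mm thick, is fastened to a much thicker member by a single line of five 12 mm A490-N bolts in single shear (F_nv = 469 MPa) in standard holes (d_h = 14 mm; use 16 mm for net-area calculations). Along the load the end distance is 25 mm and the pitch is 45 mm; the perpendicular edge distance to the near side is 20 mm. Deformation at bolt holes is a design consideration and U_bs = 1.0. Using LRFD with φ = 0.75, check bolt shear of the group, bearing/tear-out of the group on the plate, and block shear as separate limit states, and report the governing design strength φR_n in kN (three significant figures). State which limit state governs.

186 kN (block shear governs)

Bolt shear: A_b = π·12²/4 = 113.1 mm²; R_n = 469 × 113.1 × 5 × 1 / 1000 = 265.2 kN → 0.75 × 265.2 = 199 kN.
Bearing: edge l_c = 18, r_n = 58.32 kN; interior l_c = 31, r_n = 77.76 kN; R_n = 58.32 + 4·77.76 = 369.4 kN → 277 kN.
Block shear: A_gv = 1230, A_nv = 798, A_nt = 72 mm²; R_n = min(0.6F_uA_nv, 0.6F_yA_gv) + U_bs·F_u·A_nt = 247.9 kN → 186 kN.
Block shear governs: 186 kN.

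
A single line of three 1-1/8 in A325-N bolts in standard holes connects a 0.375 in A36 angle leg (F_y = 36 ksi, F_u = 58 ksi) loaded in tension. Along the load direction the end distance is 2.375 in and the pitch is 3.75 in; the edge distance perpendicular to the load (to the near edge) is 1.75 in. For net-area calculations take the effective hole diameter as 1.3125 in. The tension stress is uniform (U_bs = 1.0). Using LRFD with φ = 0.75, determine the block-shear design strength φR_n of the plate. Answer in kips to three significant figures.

Shear plane L_v = 2.375 + 2·3.75 = 9.875 in; A_gv = 9.875 × 0.375 = 3.703 in².
A_nv = (9.875 − 2.5·1.3125) × 0.375 = 2.473 in².
A_nt = (1.75 − 0.5·1.3125) × 0.375 = 0.4102 in².
0.6 F_u A_nv = 86.05 kips; 0.6 F_y A_gv = 79.99 kips → shear yielding governs the shear term.
R_n = 79.99 + 1.0 × 58 × 0.4102 = 103.8 kips.
Design strength φR_n = 0.75 × 103.8 = 77.8 kips.

77.8 kips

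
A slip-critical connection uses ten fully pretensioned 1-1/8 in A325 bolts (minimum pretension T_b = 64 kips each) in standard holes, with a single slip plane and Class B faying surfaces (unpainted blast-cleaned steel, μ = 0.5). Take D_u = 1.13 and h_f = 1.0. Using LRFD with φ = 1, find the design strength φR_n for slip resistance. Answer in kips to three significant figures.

R_n = μ · D_u · h_f · T_b · n_s · n_b = 0.5 × 1.13 × 1.0 × 64 × 1 × 10 = 361.6 kips.
Design strength φR_n = 1 × 361.6 = 362 kips.

362 kips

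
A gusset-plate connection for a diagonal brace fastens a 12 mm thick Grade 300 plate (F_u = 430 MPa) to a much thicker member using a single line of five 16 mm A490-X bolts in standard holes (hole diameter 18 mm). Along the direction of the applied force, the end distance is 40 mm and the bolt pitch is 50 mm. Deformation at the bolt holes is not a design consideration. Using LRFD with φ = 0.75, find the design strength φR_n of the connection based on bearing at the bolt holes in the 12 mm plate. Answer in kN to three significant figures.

Per bolt r_n = 1.5 l_c t F_u ≤ 3.0 d t F_u; upper limit = 3.0 × 16 × 12 × 430 / 1000 = 247.7 kN.
Edge bolt: l_c = 40 − 18/2 = 31 mm → 1.5 × 31 × 12 × 430 / 1000 = 239.9 → r_n = 239.9 kN.
Interior bolts: l_c = 50 − 18 = 32 mm → 1.5 × 32 × 12 × 430 / 1000 = 247.7 → r_n = 247.7 kN.
R_n = 1 × 239.9 + 4 × 247.7 = 1231 kN.
Design strength φR_n = 0.75 × 1231 = 923 kN.

923 kN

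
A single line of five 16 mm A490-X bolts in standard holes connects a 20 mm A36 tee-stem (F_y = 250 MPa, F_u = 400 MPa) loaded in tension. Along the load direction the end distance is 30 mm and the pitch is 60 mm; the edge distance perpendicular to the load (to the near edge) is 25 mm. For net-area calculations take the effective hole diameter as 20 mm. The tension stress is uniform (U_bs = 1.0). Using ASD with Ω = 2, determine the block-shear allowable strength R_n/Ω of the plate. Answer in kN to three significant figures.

Shear plane L_v = 30 + 4·60 = 270 mm; A_gv = 270 × 20 = 5400 mm².
A_nv = (270 − 4.5·20) × 20 = 3600 mm².
A_nt = (25 − 0.5·20) × 20 = 300 mm².
0.6 F_u A_nv = 864 kN; 0.6 F_y A_gv = 810 kN → shear yielding governs the shear term.
R_n = 810 + 1.0 × 400 × 300 / 1000 = 930 kN.
Allowable strength R_n/Ω = 930 / 2 = 465 kN.

465 kN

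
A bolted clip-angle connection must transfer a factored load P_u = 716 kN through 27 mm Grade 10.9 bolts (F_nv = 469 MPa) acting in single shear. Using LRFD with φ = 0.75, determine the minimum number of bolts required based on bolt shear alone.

A_b = π·27²/4 = 572.6 mm².
Per-bolt design strength φR_n = 0.75 × 469 × 572.6 × 1 / 1000 = 201.4 kN.
n ≥ 716 / 201.4 = 3.555 → use 4 bolts.

4 bolts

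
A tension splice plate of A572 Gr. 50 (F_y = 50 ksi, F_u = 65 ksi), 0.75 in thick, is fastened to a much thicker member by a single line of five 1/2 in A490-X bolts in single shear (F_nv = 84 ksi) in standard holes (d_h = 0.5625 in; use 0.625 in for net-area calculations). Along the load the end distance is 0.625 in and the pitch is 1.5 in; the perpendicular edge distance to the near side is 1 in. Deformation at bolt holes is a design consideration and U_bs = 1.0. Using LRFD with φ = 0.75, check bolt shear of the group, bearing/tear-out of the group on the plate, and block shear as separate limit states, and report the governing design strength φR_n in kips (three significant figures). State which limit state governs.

Bolt shear: A_b = π·0.5²/4 = 0.1963 in²; R_n = 84 × 0.1963 × 5 × 1 = 82.47 kips → 0.75 × 82.47 = 61.9 kips.
Bearing: edge l_c = 0.3438, r_n = 20.11 kips; interior l_c = 0.9375, r_n = 54.84 kips; R_n = 20.11 + 4·54.84 = 239.5 kips → 180 kips.
Block shear: A_gv = 4.969, A_nv = 2.859, A_nt = 0.5156 in²; R_n = min(0.6F_uA_nv, 0.6F_yA_gv) + U_bs·F_u·A_nt = 145 kips → 109 kips.
Bolt shear governs: 61.9 kips.

61.9 kips (bolt shear governs)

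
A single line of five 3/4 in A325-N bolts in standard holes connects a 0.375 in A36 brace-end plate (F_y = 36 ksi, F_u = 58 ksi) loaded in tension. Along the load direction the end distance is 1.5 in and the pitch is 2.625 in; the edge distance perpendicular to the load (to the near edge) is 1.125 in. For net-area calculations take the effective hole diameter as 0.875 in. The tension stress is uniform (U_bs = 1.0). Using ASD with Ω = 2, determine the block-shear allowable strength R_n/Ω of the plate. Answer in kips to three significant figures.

Shear plane L_v = 1.5 + 4·2.625 = 12 in; A_gv = 12 × 0.375 = 4.5 in².
A_nv = (12 − 4.5·0.875) × 0.375 = 3.023 in².
A_nt = (1.125 − 0.5·0.875) × 0.375 = 0.2578 in².
0.6 F_u A_nv = 105.2 kips; 0.6 F_y A_gv = 97.2 kips → shear yielding governs the shear term.
R_n = 97.2 + 1.0 × 58 × 0.2578 = 112.2 kips.
Allowable strength R_n/Ω = 112.2 / 2 = 56.1 kips.

56.1 kips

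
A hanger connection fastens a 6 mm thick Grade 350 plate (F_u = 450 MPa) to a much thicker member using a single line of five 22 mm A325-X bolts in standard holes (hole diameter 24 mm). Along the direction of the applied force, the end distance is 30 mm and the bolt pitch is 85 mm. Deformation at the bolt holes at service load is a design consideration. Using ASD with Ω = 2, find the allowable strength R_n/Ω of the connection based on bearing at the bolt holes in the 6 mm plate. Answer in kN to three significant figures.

Per bolt r_n = 1.2 l_c t F_u ≤ 2.4 d t F_u; upper limit = 2.4 × 22 × 6 × 450 / 1000 = 142.6 kN.
Edge bolt: l_c = 30 − 24/2 = 18 mm → 1.2 × 18 × 6 × 450 / 1000 = 58.32 → r_n = 58.32 kN.
Interior bolts: l_c = 85 − 24 = 61 mm → 1.2 × 61 × 6 × 450 / 1000 = 197.6 → r_n = 142.6 kN.
R_n = 1 × 58.32 + 4 × 142.6 = 628.6 kN.
Allowable strength R_n/Ω = 628.6 / 2 = 314 kN.

314 kN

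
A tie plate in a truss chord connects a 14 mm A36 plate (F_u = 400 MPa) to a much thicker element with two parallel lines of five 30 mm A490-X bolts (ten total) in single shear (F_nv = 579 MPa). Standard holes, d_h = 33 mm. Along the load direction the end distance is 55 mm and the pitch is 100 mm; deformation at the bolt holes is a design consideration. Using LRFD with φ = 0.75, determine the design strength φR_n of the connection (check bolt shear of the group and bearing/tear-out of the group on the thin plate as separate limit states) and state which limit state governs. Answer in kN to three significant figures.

Bolt shear: A_b = π·30²/4 = 706.9 mm²; R_n = 579 × 706.9 × 10 × 1 / 1000 = 4093 kN → 0.75 × 4093 = 3070 kN.
Bearing (1.2 l_c t F_u ≤ 2.4 d t F_u): upper limit = 2.4·30·14·400 / 1000 = 403.2 kN.
  Edge l_c = 55 − 33/2 = 38.5 → r_n = 258.7 kN; interior l_c = 100 − 33 = 67 → r_n = 403.2 kN.
  R_n,bearing = 2·258.7 + 8·403.2 = 3743 kN → 0.75 × 3743 = 2810 kN.
Bearing governs: 2810 kN.

2810 kN (bearing governs)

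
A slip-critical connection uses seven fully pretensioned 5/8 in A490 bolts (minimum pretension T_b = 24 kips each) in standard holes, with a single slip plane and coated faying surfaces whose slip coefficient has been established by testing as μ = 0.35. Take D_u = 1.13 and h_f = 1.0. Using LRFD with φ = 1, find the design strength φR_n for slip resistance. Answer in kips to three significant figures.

66.4 kips

R_n = μ · D_u · h_f · T_b · n_s · n_b = 0.35 × 1.13 × 1.0 × 24 × 1 × 7 = 66.44 kips.
Design strength φR_n = 1 × 66.44 = 66.4 kips.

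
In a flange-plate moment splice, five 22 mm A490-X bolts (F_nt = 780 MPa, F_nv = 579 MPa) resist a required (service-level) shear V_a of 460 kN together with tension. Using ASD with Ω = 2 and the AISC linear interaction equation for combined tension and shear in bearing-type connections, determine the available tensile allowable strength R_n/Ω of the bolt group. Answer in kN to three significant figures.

344 kN

A_b = π·22²/4 = 380.1 mm²; f_rv = 460 × 1000 / (5 × 380.1) = 242 MPa.
F'_nt = 1.3 F_nt − (Ω F_nt / F_nv) f_rv = 1.3·780 − (2·780/579)·242 = 361.9 MPa, capped at F_nt → F'_nt = 361.9 MPa.
R_n = F'_nt · A_b · n = 361.9 × 380.1 × 5 / 1000 = 687.9 kN.
Allowable strength R_n/Ω = 687.9 / 2 = 344 kN.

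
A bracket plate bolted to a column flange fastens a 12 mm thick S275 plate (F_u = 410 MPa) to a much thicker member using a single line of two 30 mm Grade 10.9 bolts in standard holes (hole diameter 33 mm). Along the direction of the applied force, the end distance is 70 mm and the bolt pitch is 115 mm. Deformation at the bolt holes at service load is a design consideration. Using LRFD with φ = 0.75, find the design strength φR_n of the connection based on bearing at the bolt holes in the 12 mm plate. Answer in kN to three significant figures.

Per bolt r_n = 1.2 l_c t F_u ≤ 2.4 d t F_u; upper limit = 2.4 × 30 × 12 × 410 / 1000 = 354.2 kN.
Edge bolt: l_c = 70 − 33/2 = 53.5 mm → 1.2 × 53.5 × 12 × 410 / 1000 = 315.9 → r_n = 315.9 kN.
Interior bolts: l_c = 115 − 33 = 82 mm → 1.2 × 82 × 12 × 410 / 1000 = 484.1 → r_n = 354.2 kN.
R_n = 1 × 315.9 + 1 × 354.2 = 670.1 kN.
Design strength φR_n = 0.75 × 670.1 = 503 kN.

503 kN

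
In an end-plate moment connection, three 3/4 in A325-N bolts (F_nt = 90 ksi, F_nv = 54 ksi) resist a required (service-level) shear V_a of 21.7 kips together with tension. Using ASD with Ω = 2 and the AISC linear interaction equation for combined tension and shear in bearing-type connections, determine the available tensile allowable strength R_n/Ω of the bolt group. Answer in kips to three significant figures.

41.4 kips

A_b = π·0.75²/4 = 0.4418 in²; f_rv = 21.7 / (3 × 0.4418) = 16.37 ksi.
F'_nt = 1.3 F_nt − (Ω F_nt / F_nv) f_rv = 1.3·90 − (2·90/54)·16.37 = 62.42 ksi, capped at F_nt → F'_nt = 62.42 ksi.
R_n = F'_nt · A_b · n = 62.42 × 0.4418 × 3 = 82.73 kips.
Allowable strength R_n/Ω = 82.73 / 2 = 41.4 kips.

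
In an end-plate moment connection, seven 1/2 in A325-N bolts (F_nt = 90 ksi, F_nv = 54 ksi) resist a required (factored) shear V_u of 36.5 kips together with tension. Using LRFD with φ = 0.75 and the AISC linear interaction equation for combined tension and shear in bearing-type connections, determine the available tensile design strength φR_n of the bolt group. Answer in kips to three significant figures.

A_b = π·0.5²/4 = 0.1963 in²; f_rv = 36.5 / (7 × 0.1963) = 26.56 ksi.
F'_nt = 1.3 F_nt − (F_nt / φF_nv) f_rv = 1.3·90 − (90/(0.75·54))·26.56 = 57.99 ksi, capped at F_nt → F'_nt = 57.99 ksi.
R_n = F'_nt · A_b · n = 57.99 × 0.1963 × 7 = 79.7 kips.
Design strength φR_n = 0.75 × 79.7 = 59.8 kips.

59.8 kips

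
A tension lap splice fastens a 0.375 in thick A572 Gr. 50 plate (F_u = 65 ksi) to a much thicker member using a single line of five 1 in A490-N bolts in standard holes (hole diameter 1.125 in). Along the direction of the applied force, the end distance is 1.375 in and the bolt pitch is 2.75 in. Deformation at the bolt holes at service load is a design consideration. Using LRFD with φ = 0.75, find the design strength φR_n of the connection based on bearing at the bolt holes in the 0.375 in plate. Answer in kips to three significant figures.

160 kips

Per bolt r_n = 1.2 l_c t F_u ≤ 2.4 d t F_u; upper limit = 2.4 × 1 × 0.375 × 65 = 58.5 kips.
Edge bolt: l_c = 1.375 − 1.125/2 = 0.8125 in → 1.2 × 0.8125 × 0.375 × 65 = 23.77 → r_n = 23.77 kips.
Interior bolts: l_c = 2.75 − 1.125 = 1.625 in → 1.2 × 1.625 × 0.375 × 65 = 47.53 → r_n = 47.53 kips.
R_n = 1 × 23.77 + 4 × 47.53 = 213.9 kips.
Design strength φR_n = 0.75 × 213.9 = 160 kips.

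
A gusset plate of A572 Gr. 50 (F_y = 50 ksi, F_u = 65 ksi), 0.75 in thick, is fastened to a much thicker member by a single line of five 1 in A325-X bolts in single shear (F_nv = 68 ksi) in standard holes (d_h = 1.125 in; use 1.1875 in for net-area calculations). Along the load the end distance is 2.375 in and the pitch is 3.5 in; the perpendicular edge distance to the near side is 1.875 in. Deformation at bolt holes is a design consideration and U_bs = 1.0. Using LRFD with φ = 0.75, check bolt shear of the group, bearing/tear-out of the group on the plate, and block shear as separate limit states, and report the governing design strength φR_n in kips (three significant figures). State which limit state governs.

Bolt shear: A_b = π·1²/4 = 0.7854 in²; R_n = 68 × 0.7854 × 5 × 1 = 267 kips → 0.75 × 267 = 200 kips.
Bearing: edge l_c = 1.812, r_n = 106 kips; interior l_c = 2.375, r_n = 117 kips; R_n = 106 + 4·117 = 574 kips → 431 kips.
Block shear: A_gv = 12.28, A_nv = 8.273, A_nt = 0.9609 in²; R_n = min(0.6F_uA_nv, 0.6F_yA_gv) + U_bs·F_u·A_nt = 385.1 kips → 289 kips.
Bolt shear governs: 200 kips.

200 kips (bolt shear governs)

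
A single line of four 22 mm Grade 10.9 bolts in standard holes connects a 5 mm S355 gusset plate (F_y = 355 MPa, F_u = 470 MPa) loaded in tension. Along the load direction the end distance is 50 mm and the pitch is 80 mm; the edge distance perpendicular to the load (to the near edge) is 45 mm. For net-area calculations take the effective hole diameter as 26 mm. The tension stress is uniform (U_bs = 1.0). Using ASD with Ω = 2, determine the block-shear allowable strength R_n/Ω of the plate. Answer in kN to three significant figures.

Shear plane L_v = 50 + 3·80 = 290 mm; A_gv = 290 × 5 = 1450 mm².
A_nv = (290 − 3.5·26) × 5 = 995 mm².
A_nt = (45 − 0.5·26) × 5 = 160 mm².
0.6 F_u A_nv = 280.6 kN; 0.6 F_y A_gv = 308.9 kN → shear rupture governs the shear term.
R_n = 280.6 + 1.0 × 470 × 160 / 1000 = 355.8 kN.
Allowable strength R_n/Ω = 355.8 / 2 = 178 kN.

178 kN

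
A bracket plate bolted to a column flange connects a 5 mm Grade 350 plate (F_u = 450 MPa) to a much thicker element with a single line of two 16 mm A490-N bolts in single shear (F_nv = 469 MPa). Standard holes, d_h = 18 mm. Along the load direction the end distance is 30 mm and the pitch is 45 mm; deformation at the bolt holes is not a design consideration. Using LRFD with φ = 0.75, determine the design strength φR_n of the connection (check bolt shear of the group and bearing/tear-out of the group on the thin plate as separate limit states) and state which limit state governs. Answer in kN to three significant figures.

122 kN (bearing governs)

Bolt shear: A_b = π·16²/4 = 201.1 mm²; R_n = 469 × 201.1 × 2 × 1 / 1000 = 188.6 kN → 0.75 × 188.6 = 141 kN.
Bearing (1.5 l_c t F_u ≤ 3.0 d t F_u): upper limit = 3.0·16·5·450 / 1000 = 108 kN.
  Edge l_c = 30 − 18/2 = 21 → r_n = 70.88 kN; interior l_c = 45 − 18 = 27 → r_n = 91.12 kN.
  R_n,bearing = 1·70.88 + 1·91.12 = 162 kN → 0.75 × 162 = 122 kN.
Bearing governs: 122 kN.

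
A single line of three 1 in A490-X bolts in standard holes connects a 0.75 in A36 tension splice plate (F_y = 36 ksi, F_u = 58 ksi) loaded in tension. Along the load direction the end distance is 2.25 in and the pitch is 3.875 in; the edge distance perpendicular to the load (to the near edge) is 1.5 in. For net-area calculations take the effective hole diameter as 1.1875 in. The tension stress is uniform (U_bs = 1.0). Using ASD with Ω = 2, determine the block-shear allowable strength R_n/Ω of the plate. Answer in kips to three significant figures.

Shear plane L_v = 2.25 + 2·3.875 = 10 in; A_gv = 10 × 0.75 = 7.5 in².
A_nv = (10 − 2.5·1.1875) × 0.75 = 5.273 in².
A_nt = (1.5 − 0.5·1.1875) × 0.75 = 0.6797 in².
0.6 F_u A_nv = 183.5 kips; 0.6 F_y A_gv = 162 kips → shear yielding governs the shear term.
R_n = 162 + 1.0 × 58 × 0.6797 = 201.4 kips.
Allowable strength R_n/Ω = 201.4 / 2 = 101 kips.

101 kips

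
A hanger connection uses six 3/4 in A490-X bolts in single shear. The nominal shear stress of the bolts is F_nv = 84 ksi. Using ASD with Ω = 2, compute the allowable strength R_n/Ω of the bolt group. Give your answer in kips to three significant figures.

A_b = π × 0.75² / 4 = 0.4418 in².
R_n = F_nv · A_b · n · n_s = 84 × 0.4418 × 6 × 1 = 222.7 kips.
Allowable strength R_n/Ω = 222.7 / 2 = 111 kips.

111 kips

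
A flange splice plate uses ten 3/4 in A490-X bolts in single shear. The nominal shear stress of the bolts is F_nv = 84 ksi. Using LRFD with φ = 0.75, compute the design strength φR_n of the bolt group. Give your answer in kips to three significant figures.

278 kips

A_b = π × 0.75² / 4 = 0.4418 in².
R_n = F_nv · A_b · n · n_s = 84 × 0.4418 × 10 × 1 = 371.1 kips.
Design strength φR_n = 0.75 × 371.1 = 278 kips.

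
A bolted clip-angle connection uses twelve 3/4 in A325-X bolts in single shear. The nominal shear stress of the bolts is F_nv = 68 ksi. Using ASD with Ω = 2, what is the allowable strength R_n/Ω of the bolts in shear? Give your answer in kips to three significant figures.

A_b = π × 0.75² / 4 = 0.4418 in².
R_n = F_nv · A_b · n · n_s = 68 × 0.4418 × 12 × 1 = 360.5 kips.
Allowable strength R_n/Ω = 360.5 / 2 = 180 kips.

180 kips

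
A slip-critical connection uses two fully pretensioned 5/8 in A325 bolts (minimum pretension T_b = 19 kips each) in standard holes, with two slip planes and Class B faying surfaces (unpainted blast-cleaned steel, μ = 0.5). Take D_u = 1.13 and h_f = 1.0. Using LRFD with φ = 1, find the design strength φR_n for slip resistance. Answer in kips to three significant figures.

R_n = μ · D_u · h_f · T_b · n_s · n_b = 0.5 × 1.13 × 1.0 × 19 × 2 × 2 = 42.94 kips.
Design strength φR_n = 1 × 42.94 = 42.9 kips.

42.9 kips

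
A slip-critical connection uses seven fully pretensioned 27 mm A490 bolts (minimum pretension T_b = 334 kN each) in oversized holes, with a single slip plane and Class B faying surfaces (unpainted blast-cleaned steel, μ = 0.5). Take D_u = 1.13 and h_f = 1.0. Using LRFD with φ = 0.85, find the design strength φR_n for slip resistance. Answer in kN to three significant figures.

1120 kN

R_n = μ · D_u · h_f · T_b · n_s · n_b = 0.5 × 1.13 × 1.0 × 334 × 1 × 7 = 1321 kN.
Design strength φR_n = 0.85 × 1321 = 1120 kN.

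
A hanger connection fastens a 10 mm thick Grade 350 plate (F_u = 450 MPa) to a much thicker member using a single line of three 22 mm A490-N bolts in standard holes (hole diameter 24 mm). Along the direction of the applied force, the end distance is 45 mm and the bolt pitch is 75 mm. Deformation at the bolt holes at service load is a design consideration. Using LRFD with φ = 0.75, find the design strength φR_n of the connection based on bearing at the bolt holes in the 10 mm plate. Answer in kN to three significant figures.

Per bolt r_n = 1.2 l_c t F_u ≤ 2.4 d t F_u; upper limit = 2.4 × 22 × 10 × 450 / 1000 = 237.6 kN.
Edge bolt: l_c = 45 − 24/2 = 33 mm → 1.2 × 33 × 10 × 450 / 1000 = 178.2 → r_n = 178.2 kN.
Interior bolts: l_c = 75 − 24 = 51 mm → 1.2 × 51 × 10 × 450 / 1000 = 275.4 → r_n = 237.6 kN.
R_n = 1 × 178.2 + 2 × 237.6 = 653.4 kN.
Design strength φR_n = 0.75 × 653.4 = 490 kN.

490 kN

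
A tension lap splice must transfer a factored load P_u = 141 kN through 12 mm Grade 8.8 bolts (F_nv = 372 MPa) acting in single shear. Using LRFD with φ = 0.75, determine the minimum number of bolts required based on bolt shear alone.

A_b = π·12²/4 = 113.1 mm².
Per-bolt design strength φR_n = 0.75 × 372 × 113.1 × 1 / 1000 = 31.55 kN.
n ≥ 141 / 31.55 = 4.469 → use 5 bolts.

5 bolts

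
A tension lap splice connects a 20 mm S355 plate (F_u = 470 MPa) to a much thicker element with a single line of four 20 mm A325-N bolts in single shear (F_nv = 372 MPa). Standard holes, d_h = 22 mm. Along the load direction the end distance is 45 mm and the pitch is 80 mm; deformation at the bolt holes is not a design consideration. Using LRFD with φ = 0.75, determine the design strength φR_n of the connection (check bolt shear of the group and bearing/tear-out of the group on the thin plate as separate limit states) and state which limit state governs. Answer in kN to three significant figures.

Bolt shear: A_b = π·20²/4 = 314.2 mm²; R_n = 372 × 314.2 × 4 × 1 / 1000 = 467.5 kN → 0.75 × 467.5 = 351 kN.
Bearing (1.5 l_c t F_u ≤ 3.0 d t F_u): upper limit = 3.0·20·20·470 / 1000 = 564 kN.
  Edge l_c = 45 − 22/2 = 34 → r_n = 479.4 kN; interior l_c = 80 − 22 = 58 → r_n = 564 kN.
  R_n,bearing = 1·479.4 + 3·564 = 2171 kN → 0.75 × 2171 = 1630 kN.
Bolt shear governs: 351 kN.

351 kN (bolt shear governs)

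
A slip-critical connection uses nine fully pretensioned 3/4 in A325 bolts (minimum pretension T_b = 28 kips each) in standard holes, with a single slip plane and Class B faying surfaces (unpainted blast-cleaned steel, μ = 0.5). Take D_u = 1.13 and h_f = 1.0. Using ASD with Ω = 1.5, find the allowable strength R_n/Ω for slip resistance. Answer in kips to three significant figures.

R_n = μ · D_u · h_f · T_b · n_s · n_b = 0.5 × 1.13 × 1.0 × 28 × 1 × 9 = 142.4 kips.
Allowable strength R_n/Ω = 142.4 / 1.5 = 94.9 kips.

94.9 kips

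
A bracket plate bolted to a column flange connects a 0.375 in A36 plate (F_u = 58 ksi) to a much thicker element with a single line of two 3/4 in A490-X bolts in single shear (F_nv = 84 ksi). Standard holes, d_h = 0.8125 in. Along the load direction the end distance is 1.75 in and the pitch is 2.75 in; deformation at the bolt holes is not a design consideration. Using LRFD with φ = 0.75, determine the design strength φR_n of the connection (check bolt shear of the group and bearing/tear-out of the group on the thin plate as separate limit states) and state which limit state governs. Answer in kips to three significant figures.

55.7 kips (bolt shear governs)

Bolt shear: A_b = π·0.75²/4 = 0.4418 in²; R_n = 84 × 0.4418 × 2 × 1 = 74.22 kips → 0.75 × 74.22 = 55.7 kips.
Bearing (1.5 l_c t F_u ≤ 3.0 d t F_u): upper limit = 3.0·0.75·0.375·58 = 48.94 kips.
  Edge l_c = 1.75 − 0.8125/2 = 1.344 → r_n = 43.84 kips; interior l_c = 2.75 − 0.8125 = 1.938 → r_n = 48.94 kips.
  R_n,bearing = 1·43.84 + 1·48.94 = 92.78 kips → 0.75 × 92.78 = 69.6 kips.
Bolt shear governs: 55.7 kips.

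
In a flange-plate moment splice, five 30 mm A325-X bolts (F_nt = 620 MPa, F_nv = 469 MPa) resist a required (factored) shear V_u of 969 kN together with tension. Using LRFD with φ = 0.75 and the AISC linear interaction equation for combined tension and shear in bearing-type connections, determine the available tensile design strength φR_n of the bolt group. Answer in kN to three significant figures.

855 kN

A_b = π·30²/4 = 706.9 mm²; f_rv = 969 × 1000 / (5 × 706.9) = 274.2 MPa.
F'_nt = 1.3 F_nt − (F_nt / φF_nv) f_rv = 1.3·620 − (620/(0.75·469))·274.2 = 322.7 MPa, capped at F_nt → F'_nt = 322.7 MPa.
R_n = F'_nt · A_b · n = 322.7 × 706.9 × 5 / 1000 = 1141 kN.
Design strength φR_n = 0.75 × 1141 = 855 kN.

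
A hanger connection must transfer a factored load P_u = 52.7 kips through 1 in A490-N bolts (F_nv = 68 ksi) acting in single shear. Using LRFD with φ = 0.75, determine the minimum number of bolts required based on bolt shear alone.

2 bolts

A_b = π·1²/4 = 0.7854 in².
Per-bolt design strength φR_n = 0.75 × 68 × 0.7854 × 1 = 40.06 kips.
n ≥ 52.7 / 40.06 = 1.316 → use 2 bolts.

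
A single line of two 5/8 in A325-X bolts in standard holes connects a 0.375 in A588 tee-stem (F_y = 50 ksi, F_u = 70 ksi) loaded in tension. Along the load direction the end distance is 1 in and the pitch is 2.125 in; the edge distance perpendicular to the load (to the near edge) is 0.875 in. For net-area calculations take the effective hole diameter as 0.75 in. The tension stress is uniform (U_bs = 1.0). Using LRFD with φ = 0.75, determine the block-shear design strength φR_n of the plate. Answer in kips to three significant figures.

Shear plane L_v = 1 + 1·2.125 = 3.125 in; A_gv = 3.125 × 0.375 = 1.172 in².
A_nv = (3.125 − 1.5·0.75) × 0.375 = 0.75 in².
A_nt = (0.875 − 0.5·0.75) × 0.375 = 0.1875 in².
0.6 F_u A_nv = 31.5 kips; 0.6 F_y A_gv = 35.16 kips → shear rupture governs the shear term.
R_n = 31.5 + 1.0 × 70 × 0.1875 = 44.62 kips.
Design strength φR_n = 0.75 × 44.62 = 33.5 kips.

33.5 kips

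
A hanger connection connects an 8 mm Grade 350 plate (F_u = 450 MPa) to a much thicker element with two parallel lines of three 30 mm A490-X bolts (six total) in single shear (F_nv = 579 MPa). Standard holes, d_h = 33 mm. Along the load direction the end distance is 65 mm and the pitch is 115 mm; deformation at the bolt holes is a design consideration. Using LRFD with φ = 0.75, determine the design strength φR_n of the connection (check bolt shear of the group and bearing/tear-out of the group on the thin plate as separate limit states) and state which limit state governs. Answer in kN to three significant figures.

1090 kN (bearing governs)

Bolt shear: A_b = π·30²/4 = 706.9 mm²; R_n = 579 × 706.9 × 6 × 1 / 1000 = 2456 kN → 0.75 × 2456 = 1840 kN.
Bearing (1.2 l_c t F_u ≤ 2.4 d t F_u): upper limit = 2.4·30·8·450 / 1000 = 259.2 kN.
  Edge l_c = 65 − 33/2 = 48.5 → r_n = 209.5 kN; interior l_c = 115 − 33 = 82 → r_n = 259.2 kN.
  R_n,bearing = 2·209.5 + 4·259.2 = 1456 kN → 0.75 × 1456 = 1090 kN.
Bearing governs: 1090 kN.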